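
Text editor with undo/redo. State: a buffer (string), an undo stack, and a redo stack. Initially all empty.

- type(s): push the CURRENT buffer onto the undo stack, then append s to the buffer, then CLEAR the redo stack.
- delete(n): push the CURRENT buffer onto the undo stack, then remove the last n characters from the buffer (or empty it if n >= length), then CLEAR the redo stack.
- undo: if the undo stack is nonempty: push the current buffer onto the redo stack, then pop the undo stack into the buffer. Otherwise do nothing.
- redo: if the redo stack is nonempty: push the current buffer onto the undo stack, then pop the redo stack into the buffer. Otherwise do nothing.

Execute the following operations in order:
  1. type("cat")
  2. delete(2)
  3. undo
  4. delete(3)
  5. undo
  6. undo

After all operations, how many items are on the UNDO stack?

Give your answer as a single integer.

After op 1 (type): buf='cat' undo_depth=1 redo_depth=0
After op 2 (delete): buf='c' undo_depth=2 redo_depth=0
After op 3 (undo): buf='cat' undo_depth=1 redo_depth=1
After op 4 (delete): buf='(empty)' undo_depth=2 redo_depth=0
After op 5 (undo): buf='cat' undo_depth=1 redo_depth=1
After op 6 (undo): buf='(empty)' undo_depth=0 redo_depth=2

Answer: 0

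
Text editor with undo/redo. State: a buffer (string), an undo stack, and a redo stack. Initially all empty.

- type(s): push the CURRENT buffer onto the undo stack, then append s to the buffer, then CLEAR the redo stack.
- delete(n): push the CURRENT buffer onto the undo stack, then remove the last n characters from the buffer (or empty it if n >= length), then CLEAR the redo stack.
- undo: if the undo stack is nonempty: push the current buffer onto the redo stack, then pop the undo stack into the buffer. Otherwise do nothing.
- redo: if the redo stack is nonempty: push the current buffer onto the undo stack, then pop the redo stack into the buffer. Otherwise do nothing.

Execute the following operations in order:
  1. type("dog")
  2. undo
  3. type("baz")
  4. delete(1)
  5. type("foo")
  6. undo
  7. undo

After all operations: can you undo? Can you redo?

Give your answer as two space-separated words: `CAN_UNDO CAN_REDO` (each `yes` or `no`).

After op 1 (type): buf='dog' undo_depth=1 redo_depth=0
After op 2 (undo): buf='(empty)' undo_depth=0 redo_depth=1
After op 3 (type): buf='baz' undo_depth=1 redo_depth=0
After op 4 (delete): buf='ba' undo_depth=2 redo_depth=0
After op 5 (type): buf='bafoo' undo_depth=3 redo_depth=0
After op 6 (undo): buf='ba' undo_depth=2 redo_depth=1
After op 7 (undo): buf='baz' undo_depth=1 redo_depth=2

Answer: yes yes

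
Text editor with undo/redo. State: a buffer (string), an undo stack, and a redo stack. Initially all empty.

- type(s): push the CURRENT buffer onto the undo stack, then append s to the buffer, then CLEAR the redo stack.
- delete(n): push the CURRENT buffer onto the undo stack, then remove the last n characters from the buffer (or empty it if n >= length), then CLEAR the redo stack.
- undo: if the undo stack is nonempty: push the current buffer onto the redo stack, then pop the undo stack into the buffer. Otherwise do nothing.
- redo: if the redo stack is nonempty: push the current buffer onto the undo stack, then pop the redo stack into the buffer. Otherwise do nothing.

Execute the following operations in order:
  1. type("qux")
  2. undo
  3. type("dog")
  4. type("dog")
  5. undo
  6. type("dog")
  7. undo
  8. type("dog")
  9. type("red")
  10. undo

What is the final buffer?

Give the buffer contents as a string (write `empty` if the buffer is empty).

Answer: dogdog

Derivation:
After op 1 (type): buf='qux' undo_depth=1 redo_depth=0
After op 2 (undo): buf='(empty)' undo_depth=0 redo_depth=1
After op 3 (type): buf='dog' undo_depth=1 redo_depth=0
After op 4 (type): buf='dogdog' undo_depth=2 redo_depth=0
After op 5 (undo): buf='dog' undo_depth=1 redo_depth=1
After op 6 (type): buf='dogdog' undo_depth=2 redo_depth=0
After op 7 (undo): buf='dog' undo_depth=1 redo_depth=1
After op 8 (type): buf='dogdog' undo_depth=2 redo_depth=0
After op 9 (type): buf='dogdogred' undo_depth=3 redo_depth=0
After op 10 (undo): buf='dogdog' undo_depth=2 redo_depth=1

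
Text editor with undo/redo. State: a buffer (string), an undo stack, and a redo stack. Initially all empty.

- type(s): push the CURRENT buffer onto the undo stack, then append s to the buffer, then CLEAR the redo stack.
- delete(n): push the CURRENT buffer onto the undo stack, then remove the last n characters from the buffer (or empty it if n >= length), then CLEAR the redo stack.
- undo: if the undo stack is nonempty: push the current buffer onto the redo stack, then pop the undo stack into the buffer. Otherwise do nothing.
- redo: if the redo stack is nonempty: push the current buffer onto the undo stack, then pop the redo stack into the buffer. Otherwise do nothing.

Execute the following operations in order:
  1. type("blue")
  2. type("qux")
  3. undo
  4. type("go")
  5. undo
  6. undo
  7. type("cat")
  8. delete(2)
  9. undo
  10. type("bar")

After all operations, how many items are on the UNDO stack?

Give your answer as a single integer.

After op 1 (type): buf='blue' undo_depth=1 redo_depth=0
After op 2 (type): buf='bluequx' undo_depth=2 redo_depth=0
After op 3 (undo): buf='blue' undo_depth=1 redo_depth=1
After op 4 (type): buf='bluego' undo_depth=2 redo_depth=0
After op 5 (undo): buf='blue' undo_depth=1 redo_depth=1
After op 6 (undo): buf='(empty)' undo_depth=0 redo_depth=2
After op 7 (type): buf='cat' undo_depth=1 redo_depth=0
After op 8 (delete): buf='c' undo_depth=2 redo_depth=0
After op 9 (undo): buf='cat' undo_depth=1 redo_depth=1
After op 10 (type): buf='catbar' undo_depth=2 redo_depth=0

Answer: 2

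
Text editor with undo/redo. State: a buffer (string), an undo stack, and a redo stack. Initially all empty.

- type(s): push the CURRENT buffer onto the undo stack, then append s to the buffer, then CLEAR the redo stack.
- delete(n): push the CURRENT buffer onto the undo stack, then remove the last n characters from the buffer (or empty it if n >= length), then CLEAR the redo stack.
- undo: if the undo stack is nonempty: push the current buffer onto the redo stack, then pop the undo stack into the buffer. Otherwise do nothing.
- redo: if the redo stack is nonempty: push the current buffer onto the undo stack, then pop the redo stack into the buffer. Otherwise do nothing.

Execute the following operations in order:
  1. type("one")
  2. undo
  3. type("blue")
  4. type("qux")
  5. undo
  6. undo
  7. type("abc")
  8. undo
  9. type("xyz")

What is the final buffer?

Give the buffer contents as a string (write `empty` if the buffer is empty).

After op 1 (type): buf='one' undo_depth=1 redo_depth=0
After op 2 (undo): buf='(empty)' undo_depth=0 redo_depth=1
After op 3 (type): buf='blue' undo_depth=1 redo_depth=0
After op 4 (type): buf='bluequx' undo_depth=2 redo_depth=0
After op 5 (undo): buf='blue' undo_depth=1 redo_depth=1
After op 6 (undo): buf='(empty)' undo_depth=0 redo_depth=2
After op 7 (type): buf='abc' undo_depth=1 redo_depth=0
After op 8 (undo): buf='(empty)' undo_depth=0 redo_depth=1
After op 9 (type): buf='xyz' undo_depth=1 redo_depth=0

Answer: xyz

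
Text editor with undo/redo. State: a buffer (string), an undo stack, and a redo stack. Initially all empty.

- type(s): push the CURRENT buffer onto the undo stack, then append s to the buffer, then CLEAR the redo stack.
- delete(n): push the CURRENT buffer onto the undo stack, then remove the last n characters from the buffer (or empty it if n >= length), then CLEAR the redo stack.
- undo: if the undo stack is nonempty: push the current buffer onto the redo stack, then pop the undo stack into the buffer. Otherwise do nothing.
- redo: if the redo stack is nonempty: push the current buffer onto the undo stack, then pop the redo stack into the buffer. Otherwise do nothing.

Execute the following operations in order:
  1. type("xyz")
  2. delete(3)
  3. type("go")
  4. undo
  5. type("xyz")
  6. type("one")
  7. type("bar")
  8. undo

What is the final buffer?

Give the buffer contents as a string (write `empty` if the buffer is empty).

After op 1 (type): buf='xyz' undo_depth=1 redo_depth=0
After op 2 (delete): buf='(empty)' undo_depth=2 redo_depth=0
After op 3 (type): buf='go' undo_depth=3 redo_depth=0
After op 4 (undo): buf='(empty)' undo_depth=2 redo_depth=1
After op 5 (type): buf='xyz' undo_depth=3 redo_depth=0
After op 6 (type): buf='xyzone' undo_depth=4 redo_depth=0
After op 7 (type): buf='xyzonebar' undo_depth=5 redo_depth=0
After op 8 (undo): buf='xyzone' undo_depth=4 redo_depth=1

Answer: xyzone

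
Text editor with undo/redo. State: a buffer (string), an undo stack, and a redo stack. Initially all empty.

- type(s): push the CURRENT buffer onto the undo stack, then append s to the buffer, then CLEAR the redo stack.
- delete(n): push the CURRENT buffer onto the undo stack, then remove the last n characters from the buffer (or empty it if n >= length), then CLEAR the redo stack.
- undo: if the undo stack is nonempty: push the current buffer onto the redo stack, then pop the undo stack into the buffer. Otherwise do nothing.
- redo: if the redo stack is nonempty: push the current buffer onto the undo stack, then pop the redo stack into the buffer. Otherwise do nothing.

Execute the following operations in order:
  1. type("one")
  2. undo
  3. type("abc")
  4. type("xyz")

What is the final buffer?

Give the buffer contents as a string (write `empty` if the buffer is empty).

After op 1 (type): buf='one' undo_depth=1 redo_depth=0
After op 2 (undo): buf='(empty)' undo_depth=0 redo_depth=1
After op 3 (type): buf='abc' undo_depth=1 redo_depth=0
After op 4 (type): buf='abcxyz' undo_depth=2 redo_depth=0

Answer: abcxyz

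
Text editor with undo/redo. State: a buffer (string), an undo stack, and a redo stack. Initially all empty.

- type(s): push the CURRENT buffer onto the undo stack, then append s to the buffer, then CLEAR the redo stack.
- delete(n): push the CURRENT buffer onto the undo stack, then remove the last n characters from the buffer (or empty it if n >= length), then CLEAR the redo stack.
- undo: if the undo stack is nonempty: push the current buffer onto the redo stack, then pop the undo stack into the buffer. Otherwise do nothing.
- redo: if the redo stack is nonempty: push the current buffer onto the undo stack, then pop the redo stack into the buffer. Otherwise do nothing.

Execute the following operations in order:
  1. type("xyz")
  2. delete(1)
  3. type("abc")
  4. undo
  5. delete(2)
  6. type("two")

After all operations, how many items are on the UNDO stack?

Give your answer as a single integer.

After op 1 (type): buf='xyz' undo_depth=1 redo_depth=0
After op 2 (delete): buf='xy' undo_depth=2 redo_depth=0
After op 3 (type): buf='xyabc' undo_depth=3 redo_depth=0
After op 4 (undo): buf='xy' undo_depth=2 redo_depth=1
After op 5 (delete): buf='(empty)' undo_depth=3 redo_depth=0
After op 6 (type): buf='two' undo_depth=4 redo_depth=0

Answer: 4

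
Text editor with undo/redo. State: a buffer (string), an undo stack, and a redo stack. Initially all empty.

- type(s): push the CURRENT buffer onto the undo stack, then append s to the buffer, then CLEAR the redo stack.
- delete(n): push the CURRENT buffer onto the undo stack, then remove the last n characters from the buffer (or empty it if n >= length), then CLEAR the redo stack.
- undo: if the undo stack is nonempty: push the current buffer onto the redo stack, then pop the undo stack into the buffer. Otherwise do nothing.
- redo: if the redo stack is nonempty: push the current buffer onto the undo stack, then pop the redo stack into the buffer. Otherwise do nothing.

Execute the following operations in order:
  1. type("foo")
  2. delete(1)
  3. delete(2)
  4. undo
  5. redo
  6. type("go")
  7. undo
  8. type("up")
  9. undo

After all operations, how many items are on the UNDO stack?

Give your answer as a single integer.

Answer: 3

Derivation:
After op 1 (type): buf='foo' undo_depth=1 redo_depth=0
After op 2 (delete): buf='fo' undo_depth=2 redo_depth=0
After op 3 (delete): buf='(empty)' undo_depth=3 redo_depth=0
After op 4 (undo): buf='fo' undo_depth=2 redo_depth=1
After op 5 (redo): buf='(empty)' undo_depth=3 redo_depth=0
After op 6 (type): buf='go' undo_depth=4 redo_depth=0
After op 7 (undo): buf='(empty)' undo_depth=3 redo_depth=1
After op 8 (type): buf='up' undo_depth=4 redo_depth=0
After op 9 (undo): buf='(empty)' undo_depth=3 redo_depth=1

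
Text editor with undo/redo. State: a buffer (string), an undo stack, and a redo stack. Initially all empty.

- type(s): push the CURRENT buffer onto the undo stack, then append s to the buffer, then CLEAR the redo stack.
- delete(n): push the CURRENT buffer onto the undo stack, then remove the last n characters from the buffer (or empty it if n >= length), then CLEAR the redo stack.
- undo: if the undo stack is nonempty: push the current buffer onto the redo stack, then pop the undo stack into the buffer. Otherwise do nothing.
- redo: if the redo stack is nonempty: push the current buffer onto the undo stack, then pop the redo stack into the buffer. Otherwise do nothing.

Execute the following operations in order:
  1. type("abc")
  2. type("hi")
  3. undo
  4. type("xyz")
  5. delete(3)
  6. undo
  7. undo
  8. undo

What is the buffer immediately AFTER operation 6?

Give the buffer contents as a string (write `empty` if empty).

Answer: abcxyz

Derivation:
After op 1 (type): buf='abc' undo_depth=1 redo_depth=0
After op 2 (type): buf='abchi' undo_depth=2 redo_depth=0
After op 3 (undo): buf='abc' undo_depth=1 redo_depth=1
After op 4 (type): buf='abcxyz' undo_depth=2 redo_depth=0
After op 5 (delete): buf='abc' undo_depth=3 redo_depth=0
After op 6 (undo): buf='abcxyz' undo_depth=2 redo_depth=1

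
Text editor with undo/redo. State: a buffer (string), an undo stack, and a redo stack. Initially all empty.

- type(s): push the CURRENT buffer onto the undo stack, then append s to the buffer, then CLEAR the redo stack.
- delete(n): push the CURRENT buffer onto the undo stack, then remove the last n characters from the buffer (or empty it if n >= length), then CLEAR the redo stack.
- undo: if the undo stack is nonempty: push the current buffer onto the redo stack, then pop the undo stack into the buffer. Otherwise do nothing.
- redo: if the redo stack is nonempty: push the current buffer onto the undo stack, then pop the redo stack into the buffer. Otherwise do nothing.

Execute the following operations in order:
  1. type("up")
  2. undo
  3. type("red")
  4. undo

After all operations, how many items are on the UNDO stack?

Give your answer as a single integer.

After op 1 (type): buf='up' undo_depth=1 redo_depth=0
After op 2 (undo): buf='(empty)' undo_depth=0 redo_depth=1
After op 3 (type): buf='red' undo_depth=1 redo_depth=0
After op 4 (undo): buf='(empty)' undo_depth=0 redo_depth=1

Answer: 0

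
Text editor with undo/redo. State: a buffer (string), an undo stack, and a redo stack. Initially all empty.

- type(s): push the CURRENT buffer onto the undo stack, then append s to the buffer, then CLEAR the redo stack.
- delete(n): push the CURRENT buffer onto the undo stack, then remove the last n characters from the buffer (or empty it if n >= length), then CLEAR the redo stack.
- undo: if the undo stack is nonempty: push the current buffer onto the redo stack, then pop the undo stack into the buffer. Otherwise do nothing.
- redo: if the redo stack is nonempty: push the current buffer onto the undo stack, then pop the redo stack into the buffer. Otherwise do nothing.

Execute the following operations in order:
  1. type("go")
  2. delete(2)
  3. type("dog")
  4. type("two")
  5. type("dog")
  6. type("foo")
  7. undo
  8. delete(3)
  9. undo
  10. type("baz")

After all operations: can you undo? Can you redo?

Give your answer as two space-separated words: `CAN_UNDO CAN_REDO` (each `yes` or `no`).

Answer: yes no

Derivation:
After op 1 (type): buf='go' undo_depth=1 redo_depth=0
After op 2 (delete): buf='(empty)' undo_depth=2 redo_depth=0
After op 3 (type): buf='dog' undo_depth=3 redo_depth=0
After op 4 (type): buf='dogtwo' undo_depth=4 redo_depth=0
After op 5 (type): buf='dogtwodog' undo_depth=5 redo_depth=0
After op 6 (type): buf='dogtwodogfoo' undo_depth=6 redo_depth=0
After op 7 (undo): buf='dogtwodog' undo_depth=5 redo_depth=1
After op 8 (delete): buf='dogtwo' undo_depth=6 redo_depth=0
After op 9 (undo): buf='dogtwodog' undo_depth=5 redo_depth=1
After op 10 (type): buf='dogtwodogbaz' undo_depth=6 redo_depth=0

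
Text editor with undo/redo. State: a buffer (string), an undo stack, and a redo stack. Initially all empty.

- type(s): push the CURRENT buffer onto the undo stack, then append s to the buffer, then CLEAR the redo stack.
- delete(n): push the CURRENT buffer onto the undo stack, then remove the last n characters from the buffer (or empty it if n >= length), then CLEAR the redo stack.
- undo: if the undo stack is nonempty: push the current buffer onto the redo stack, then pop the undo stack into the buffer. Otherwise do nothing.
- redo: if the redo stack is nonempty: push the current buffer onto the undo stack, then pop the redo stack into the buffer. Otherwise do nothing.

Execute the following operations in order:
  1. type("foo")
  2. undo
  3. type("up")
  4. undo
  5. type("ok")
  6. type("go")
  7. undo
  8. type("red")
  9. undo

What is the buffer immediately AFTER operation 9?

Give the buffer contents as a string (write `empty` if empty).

After op 1 (type): buf='foo' undo_depth=1 redo_depth=0
After op 2 (undo): buf='(empty)' undo_depth=0 redo_depth=1
After op 3 (type): buf='up' undo_depth=1 redo_depth=0
After op 4 (undo): buf='(empty)' undo_depth=0 redo_depth=1
After op 5 (type): buf='ok' undo_depth=1 redo_depth=0
After op 6 (type): buf='okgo' undo_depth=2 redo_depth=0
After op 7 (undo): buf='ok' undo_depth=1 redo_depth=1
After op 8 (type): buf='okred' undo_depth=2 redo_depth=0
After op 9 (undo): buf='ok' undo_depth=1 redo_depth=1

Answer: ok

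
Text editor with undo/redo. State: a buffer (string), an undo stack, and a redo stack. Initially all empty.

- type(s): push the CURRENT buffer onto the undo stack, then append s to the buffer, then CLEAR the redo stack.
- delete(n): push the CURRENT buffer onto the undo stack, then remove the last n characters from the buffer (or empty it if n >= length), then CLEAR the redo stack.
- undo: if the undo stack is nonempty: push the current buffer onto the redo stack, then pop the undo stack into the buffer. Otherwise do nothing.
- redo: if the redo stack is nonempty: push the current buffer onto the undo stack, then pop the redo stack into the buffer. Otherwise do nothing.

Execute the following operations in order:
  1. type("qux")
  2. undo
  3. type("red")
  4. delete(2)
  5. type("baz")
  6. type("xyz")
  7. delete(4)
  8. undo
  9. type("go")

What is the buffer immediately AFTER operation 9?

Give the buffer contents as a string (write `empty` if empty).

After op 1 (type): buf='qux' undo_depth=1 redo_depth=0
After op 2 (undo): buf='(empty)' undo_depth=0 redo_depth=1
After op 3 (type): buf='red' undo_depth=1 redo_depth=0
After op 4 (delete): buf='r' undo_depth=2 redo_depth=0
After op 5 (type): buf='rbaz' undo_depth=3 redo_depth=0
After op 6 (type): buf='rbazxyz' undo_depth=4 redo_depth=0
After op 7 (delete): buf='rba' undo_depth=5 redo_depth=0
After op 8 (undo): buf='rbazxyz' undo_depth=4 redo_depth=1
After op 9 (type): buf='rbazxyzgo' undo_depth=5 redo_depth=0

Answer: rbazxyzgo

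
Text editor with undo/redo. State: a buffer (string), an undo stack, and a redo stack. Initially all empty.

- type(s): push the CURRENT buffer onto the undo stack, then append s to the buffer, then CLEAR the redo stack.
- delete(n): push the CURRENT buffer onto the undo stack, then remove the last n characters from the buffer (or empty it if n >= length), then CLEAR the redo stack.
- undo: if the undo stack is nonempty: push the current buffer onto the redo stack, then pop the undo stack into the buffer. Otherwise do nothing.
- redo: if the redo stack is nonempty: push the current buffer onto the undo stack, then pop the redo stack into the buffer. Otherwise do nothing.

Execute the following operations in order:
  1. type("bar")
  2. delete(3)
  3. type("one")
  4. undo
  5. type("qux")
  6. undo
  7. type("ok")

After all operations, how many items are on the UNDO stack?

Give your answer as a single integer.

Answer: 3

Derivation:
After op 1 (type): buf='bar' undo_depth=1 redo_depth=0
After op 2 (delete): buf='(empty)' undo_depth=2 redo_depth=0
After op 3 (type): buf='one' undo_depth=3 redo_depth=0
After op 4 (undo): buf='(empty)' undo_depth=2 redo_depth=1
After op 5 (type): buf='qux' undo_depth=3 redo_depth=0
After op 6 (undo): buf='(empty)' undo_depth=2 redo_depth=1
After op 7 (type): buf='ok' undo_depth=3 redo_depth=0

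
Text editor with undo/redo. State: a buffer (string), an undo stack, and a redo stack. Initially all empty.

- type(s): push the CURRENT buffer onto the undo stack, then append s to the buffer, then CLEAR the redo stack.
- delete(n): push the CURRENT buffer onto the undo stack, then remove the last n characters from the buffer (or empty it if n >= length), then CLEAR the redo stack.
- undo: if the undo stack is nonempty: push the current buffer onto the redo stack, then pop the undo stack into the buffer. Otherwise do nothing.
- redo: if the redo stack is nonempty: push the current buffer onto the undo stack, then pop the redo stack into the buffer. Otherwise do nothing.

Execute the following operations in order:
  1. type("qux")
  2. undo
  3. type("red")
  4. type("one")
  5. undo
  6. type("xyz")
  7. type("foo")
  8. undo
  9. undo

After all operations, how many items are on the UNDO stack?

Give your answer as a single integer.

After op 1 (type): buf='qux' undo_depth=1 redo_depth=0
After op 2 (undo): buf='(empty)' undo_depth=0 redo_depth=1
After op 3 (type): buf='red' undo_depth=1 redo_depth=0
After op 4 (type): buf='redone' undo_depth=2 redo_depth=0
After op 5 (undo): buf='red' undo_depth=1 redo_depth=1
After op 6 (type): buf='redxyz' undo_depth=2 redo_depth=0
After op 7 (type): buf='redxyzfoo' undo_depth=3 redo_depth=0
After op 8 (undo): buf='redxyz' undo_depth=2 redo_depth=1
After op 9 (undo): buf='red' undo_depth=1 redo_depth=2

Answer: 1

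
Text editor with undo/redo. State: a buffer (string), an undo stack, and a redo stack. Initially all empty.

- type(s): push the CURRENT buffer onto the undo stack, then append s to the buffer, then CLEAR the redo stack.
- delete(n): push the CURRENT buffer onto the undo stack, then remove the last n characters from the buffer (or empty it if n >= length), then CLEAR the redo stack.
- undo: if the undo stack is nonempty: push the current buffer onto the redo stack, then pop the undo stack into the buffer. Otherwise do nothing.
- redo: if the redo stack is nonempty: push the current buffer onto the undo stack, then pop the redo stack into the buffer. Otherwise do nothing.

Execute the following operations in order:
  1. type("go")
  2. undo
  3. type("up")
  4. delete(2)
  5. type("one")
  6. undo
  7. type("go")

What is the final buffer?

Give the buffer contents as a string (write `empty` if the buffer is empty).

Answer: go

Derivation:
After op 1 (type): buf='go' undo_depth=1 redo_depth=0
After op 2 (undo): buf='(empty)' undo_depth=0 redo_depth=1
After op 3 (type): buf='up' undo_depth=1 redo_depth=0
After op 4 (delete): buf='(empty)' undo_depth=2 redo_depth=0
After op 5 (type): buf='one' undo_depth=3 redo_depth=0
After op 6 (undo): buf='(empty)' undo_depth=2 redo_depth=1
After op 7 (type): buf='go' undo_depth=3 redo_depth=0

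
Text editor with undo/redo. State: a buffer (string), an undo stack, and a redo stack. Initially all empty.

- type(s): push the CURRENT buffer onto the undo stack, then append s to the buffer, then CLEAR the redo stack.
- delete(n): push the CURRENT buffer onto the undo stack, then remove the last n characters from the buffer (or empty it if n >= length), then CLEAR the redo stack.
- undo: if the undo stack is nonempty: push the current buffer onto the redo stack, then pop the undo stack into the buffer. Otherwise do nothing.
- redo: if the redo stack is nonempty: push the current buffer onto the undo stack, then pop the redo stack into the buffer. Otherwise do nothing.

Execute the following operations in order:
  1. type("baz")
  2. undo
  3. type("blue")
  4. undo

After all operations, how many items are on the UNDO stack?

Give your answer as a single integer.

After op 1 (type): buf='baz' undo_depth=1 redo_depth=0
After op 2 (undo): buf='(empty)' undo_depth=0 redo_depth=1
After op 3 (type): buf='blue' undo_depth=1 redo_depth=0
After op 4 (undo): buf='(empty)' undo_depth=0 redo_depth=1

Answer: 0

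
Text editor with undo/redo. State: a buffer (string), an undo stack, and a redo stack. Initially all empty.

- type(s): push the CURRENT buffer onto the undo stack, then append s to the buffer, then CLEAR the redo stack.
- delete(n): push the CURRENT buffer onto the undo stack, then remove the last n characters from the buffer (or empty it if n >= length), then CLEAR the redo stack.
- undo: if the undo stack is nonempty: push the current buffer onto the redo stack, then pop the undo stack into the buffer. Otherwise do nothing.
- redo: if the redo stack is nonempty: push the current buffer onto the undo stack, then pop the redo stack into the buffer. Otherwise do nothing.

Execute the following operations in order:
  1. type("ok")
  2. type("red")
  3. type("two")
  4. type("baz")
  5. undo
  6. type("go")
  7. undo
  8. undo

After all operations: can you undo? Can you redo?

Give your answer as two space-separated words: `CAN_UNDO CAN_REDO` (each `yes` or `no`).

Answer: yes yes

Derivation:
After op 1 (type): buf='ok' undo_depth=1 redo_depth=0
After op 2 (type): buf='okred' undo_depth=2 redo_depth=0
After op 3 (type): buf='okredtwo' undo_depth=3 redo_depth=0
After op 4 (type): buf='okredtwobaz' undo_depth=4 redo_depth=0
After op 5 (undo): buf='okredtwo' undo_depth=3 redo_depth=1
After op 6 (type): buf='okredtwogo' undo_depth=4 redo_depth=0
After op 7 (undo): buf='okredtwo' undo_depth=3 redo_depth=1
After op 8 (undo): buf='okred' undo_depth=2 redo_depth=2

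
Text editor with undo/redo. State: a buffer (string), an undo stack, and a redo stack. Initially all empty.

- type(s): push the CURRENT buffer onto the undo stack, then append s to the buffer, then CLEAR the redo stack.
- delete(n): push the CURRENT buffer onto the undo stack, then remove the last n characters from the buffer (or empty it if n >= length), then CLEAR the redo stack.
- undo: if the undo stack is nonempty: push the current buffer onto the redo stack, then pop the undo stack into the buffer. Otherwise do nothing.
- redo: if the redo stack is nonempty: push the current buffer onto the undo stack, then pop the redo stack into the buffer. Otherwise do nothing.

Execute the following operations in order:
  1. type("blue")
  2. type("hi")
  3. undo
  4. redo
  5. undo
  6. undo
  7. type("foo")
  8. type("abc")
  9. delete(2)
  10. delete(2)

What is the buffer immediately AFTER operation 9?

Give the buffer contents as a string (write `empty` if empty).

After op 1 (type): buf='blue' undo_depth=1 redo_depth=0
After op 2 (type): buf='bluehi' undo_depth=2 redo_depth=0
After op 3 (undo): buf='blue' undo_depth=1 redo_depth=1
After op 4 (redo): buf='bluehi' undo_depth=2 redo_depth=0
After op 5 (undo): buf='blue' undo_depth=1 redo_depth=1
After op 6 (undo): buf='(empty)' undo_depth=0 redo_depth=2
After op 7 (type): buf='foo' undo_depth=1 redo_depth=0
After op 8 (type): buf='fooabc' undo_depth=2 redo_depth=0
After op 9 (delete): buf='fooa' undo_depth=3 redo_depth=0

Answer: fooa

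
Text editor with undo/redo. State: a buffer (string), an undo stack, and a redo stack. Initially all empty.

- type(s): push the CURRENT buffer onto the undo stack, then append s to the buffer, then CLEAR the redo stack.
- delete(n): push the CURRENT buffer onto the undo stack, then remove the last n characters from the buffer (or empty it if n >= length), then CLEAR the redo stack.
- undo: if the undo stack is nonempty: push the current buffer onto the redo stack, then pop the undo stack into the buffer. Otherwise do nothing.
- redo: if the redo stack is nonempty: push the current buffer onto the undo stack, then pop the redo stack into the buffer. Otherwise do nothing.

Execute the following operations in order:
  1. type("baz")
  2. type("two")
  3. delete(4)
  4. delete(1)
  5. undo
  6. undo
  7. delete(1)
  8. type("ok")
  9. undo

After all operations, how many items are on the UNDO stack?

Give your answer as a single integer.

After op 1 (type): buf='baz' undo_depth=1 redo_depth=0
After op 2 (type): buf='baztwo' undo_depth=2 redo_depth=0
After op 3 (delete): buf='ba' undo_depth=3 redo_depth=0
After op 4 (delete): buf='b' undo_depth=4 redo_depth=0
After op 5 (undo): buf='ba' undo_depth=3 redo_depth=1
After op 6 (undo): buf='baztwo' undo_depth=2 redo_depth=2
After op 7 (delete): buf='baztw' undo_depth=3 redo_depth=0
After op 8 (type): buf='baztwok' undo_depth=4 redo_depth=0
After op 9 (undo): buf='baztw' undo_depth=3 redo_depth=1

Answer: 3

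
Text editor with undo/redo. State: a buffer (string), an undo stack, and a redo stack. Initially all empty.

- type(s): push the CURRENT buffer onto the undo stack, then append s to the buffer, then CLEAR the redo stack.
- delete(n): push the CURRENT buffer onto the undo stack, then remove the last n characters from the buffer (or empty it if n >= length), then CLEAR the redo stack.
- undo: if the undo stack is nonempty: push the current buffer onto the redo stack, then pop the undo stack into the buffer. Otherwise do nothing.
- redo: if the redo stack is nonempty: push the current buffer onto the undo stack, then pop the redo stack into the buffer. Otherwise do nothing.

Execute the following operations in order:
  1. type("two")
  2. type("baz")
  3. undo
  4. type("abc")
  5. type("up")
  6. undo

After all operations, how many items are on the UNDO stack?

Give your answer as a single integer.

Answer: 2

Derivation:
After op 1 (type): buf='two' undo_depth=1 redo_depth=0
After op 2 (type): buf='twobaz' undo_depth=2 redo_depth=0
After op 3 (undo): buf='two' undo_depth=1 redo_depth=1
After op 4 (type): buf='twoabc' undo_depth=2 redo_depth=0
After op 5 (type): buf='twoabcup' undo_depth=3 redo_depth=0
After op 6 (undo): buf='twoabc' undo_depth=2 redo_depth=1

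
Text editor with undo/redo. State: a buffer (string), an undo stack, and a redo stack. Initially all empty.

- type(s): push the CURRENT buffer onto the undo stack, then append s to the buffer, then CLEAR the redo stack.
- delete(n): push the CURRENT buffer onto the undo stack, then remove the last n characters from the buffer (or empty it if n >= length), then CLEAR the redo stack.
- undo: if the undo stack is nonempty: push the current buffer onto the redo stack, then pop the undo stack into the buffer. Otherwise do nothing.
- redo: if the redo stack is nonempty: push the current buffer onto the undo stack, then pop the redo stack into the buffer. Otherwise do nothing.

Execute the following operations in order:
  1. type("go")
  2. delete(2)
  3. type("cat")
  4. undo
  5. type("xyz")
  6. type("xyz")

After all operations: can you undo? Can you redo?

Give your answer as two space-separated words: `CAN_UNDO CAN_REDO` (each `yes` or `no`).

After op 1 (type): buf='go' undo_depth=1 redo_depth=0
After op 2 (delete): buf='(empty)' undo_depth=2 redo_depth=0
After op 3 (type): buf='cat' undo_depth=3 redo_depth=0
After op 4 (undo): buf='(empty)' undo_depth=2 redo_depth=1
After op 5 (type): buf='xyz' undo_depth=3 redo_depth=0
After op 6 (type): buf='xyzxyz' undo_depth=4 redo_depth=0

Answer: yes no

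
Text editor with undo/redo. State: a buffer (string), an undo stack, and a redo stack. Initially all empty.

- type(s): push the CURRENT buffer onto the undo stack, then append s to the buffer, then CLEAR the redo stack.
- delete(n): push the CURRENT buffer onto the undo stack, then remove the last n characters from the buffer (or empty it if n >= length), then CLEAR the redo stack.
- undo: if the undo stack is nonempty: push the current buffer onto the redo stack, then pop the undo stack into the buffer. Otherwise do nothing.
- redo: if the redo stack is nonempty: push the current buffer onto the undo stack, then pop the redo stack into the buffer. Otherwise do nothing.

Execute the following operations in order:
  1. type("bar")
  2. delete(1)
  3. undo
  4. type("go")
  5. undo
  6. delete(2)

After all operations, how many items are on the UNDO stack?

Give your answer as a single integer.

After op 1 (type): buf='bar' undo_depth=1 redo_depth=0
After op 2 (delete): buf='ba' undo_depth=2 redo_depth=0
After op 3 (undo): buf='bar' undo_depth=1 redo_depth=1
After op 4 (type): buf='bargo' undo_depth=2 redo_depth=0
After op 5 (undo): buf='bar' undo_depth=1 redo_depth=1
After op 6 (delete): buf='b' undo_depth=2 redo_depth=0

Answer: 2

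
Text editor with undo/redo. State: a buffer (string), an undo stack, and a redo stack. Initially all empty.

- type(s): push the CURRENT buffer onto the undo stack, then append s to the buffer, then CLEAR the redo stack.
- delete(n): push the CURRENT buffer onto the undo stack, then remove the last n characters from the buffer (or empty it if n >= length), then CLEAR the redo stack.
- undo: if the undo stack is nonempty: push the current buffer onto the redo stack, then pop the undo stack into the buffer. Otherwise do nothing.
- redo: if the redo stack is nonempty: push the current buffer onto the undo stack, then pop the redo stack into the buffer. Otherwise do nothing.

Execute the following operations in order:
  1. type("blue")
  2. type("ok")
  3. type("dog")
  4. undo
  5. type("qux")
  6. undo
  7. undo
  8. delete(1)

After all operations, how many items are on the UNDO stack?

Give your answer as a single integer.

After op 1 (type): buf='blue' undo_depth=1 redo_depth=0
After op 2 (type): buf='blueok' undo_depth=2 redo_depth=0
After op 3 (type): buf='blueokdog' undo_depth=3 redo_depth=0
After op 4 (undo): buf='blueok' undo_depth=2 redo_depth=1
After op 5 (type): buf='blueokqux' undo_depth=3 redo_depth=0
After op 6 (undo): buf='blueok' undo_depth=2 redo_depth=1
After op 7 (undo): buf='blue' undo_depth=1 redo_depth=2
After op 8 (delete): buf='blu' undo_depth=2 redo_depth=0

Answer: 2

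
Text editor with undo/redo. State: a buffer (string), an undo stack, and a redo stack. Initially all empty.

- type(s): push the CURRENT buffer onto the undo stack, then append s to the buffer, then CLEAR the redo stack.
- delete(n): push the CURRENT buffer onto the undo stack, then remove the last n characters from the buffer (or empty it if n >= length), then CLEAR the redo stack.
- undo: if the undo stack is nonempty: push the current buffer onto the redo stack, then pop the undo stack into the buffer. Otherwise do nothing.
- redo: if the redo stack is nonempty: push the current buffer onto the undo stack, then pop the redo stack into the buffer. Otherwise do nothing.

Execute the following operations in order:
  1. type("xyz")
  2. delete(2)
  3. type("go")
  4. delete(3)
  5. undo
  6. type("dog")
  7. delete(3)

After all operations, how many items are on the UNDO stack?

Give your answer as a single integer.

Answer: 5

Derivation:
After op 1 (type): buf='xyz' undo_depth=1 redo_depth=0
After op 2 (delete): buf='x' undo_depth=2 redo_depth=0
After op 3 (type): buf='xgo' undo_depth=3 redo_depth=0
After op 4 (delete): buf='(empty)' undo_depth=4 redo_depth=0
After op 5 (undo): buf='xgo' undo_depth=3 redo_depth=1
After op 6 (type): buf='xgodog' undo_depth=4 redo_depth=0
After op 7 (delete): buf='xgo' undo_depth=5 redo_depth=0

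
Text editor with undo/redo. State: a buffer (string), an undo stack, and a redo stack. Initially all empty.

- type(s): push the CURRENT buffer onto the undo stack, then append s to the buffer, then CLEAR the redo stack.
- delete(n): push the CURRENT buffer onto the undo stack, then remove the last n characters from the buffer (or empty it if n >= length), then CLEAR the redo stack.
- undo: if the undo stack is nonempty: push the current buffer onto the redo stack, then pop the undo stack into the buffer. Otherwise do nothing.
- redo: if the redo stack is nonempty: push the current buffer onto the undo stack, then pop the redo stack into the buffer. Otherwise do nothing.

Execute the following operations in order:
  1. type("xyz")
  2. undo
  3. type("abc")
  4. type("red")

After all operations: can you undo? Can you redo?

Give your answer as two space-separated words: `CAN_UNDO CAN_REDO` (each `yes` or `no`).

After op 1 (type): buf='xyz' undo_depth=1 redo_depth=0
After op 2 (undo): buf='(empty)' undo_depth=0 redo_depth=1
After op 3 (type): buf='abc' undo_depth=1 redo_depth=0
After op 4 (type): buf='abcred' undo_depth=2 redo_depth=0

Answer: yes no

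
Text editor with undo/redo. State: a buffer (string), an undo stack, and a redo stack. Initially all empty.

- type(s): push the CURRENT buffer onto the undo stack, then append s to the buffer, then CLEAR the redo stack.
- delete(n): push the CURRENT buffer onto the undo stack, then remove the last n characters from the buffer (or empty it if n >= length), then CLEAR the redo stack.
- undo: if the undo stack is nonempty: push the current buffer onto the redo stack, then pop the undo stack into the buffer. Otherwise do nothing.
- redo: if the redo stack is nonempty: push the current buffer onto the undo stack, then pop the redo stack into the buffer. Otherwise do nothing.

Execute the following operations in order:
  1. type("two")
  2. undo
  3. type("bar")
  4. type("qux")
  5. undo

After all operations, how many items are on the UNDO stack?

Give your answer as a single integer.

Answer: 1

Derivation:
After op 1 (type): buf='two' undo_depth=1 redo_depth=0
After op 2 (undo): buf='(empty)' undo_depth=0 redo_depth=1
After op 3 (type): buf='bar' undo_depth=1 redo_depth=0
After op 4 (type): buf='barqux' undo_depth=2 redo_depth=0
After op 5 (undo): buf='bar' undo_depth=1 redo_depth=1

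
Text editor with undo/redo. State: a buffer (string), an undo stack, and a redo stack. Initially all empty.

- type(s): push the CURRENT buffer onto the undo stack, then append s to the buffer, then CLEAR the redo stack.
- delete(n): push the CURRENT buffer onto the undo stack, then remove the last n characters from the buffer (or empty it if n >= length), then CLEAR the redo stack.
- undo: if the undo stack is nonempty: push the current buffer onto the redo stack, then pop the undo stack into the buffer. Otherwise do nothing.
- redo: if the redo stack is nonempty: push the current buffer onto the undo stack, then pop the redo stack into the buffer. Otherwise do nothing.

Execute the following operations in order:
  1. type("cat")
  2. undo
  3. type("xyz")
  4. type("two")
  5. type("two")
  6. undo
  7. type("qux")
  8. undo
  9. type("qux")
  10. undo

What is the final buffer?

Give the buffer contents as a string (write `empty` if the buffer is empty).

After op 1 (type): buf='cat' undo_depth=1 redo_depth=0
After op 2 (undo): buf='(empty)' undo_depth=0 redo_depth=1
After op 3 (type): buf='xyz' undo_depth=1 redo_depth=0
After op 4 (type): buf='xyztwo' undo_depth=2 redo_depth=0
After op 5 (type): buf='xyztwotwo' undo_depth=3 redo_depth=0
After op 6 (undo): buf='xyztwo' undo_depth=2 redo_depth=1
After op 7 (type): buf='xyztwoqux' undo_depth=3 redo_depth=0
After op 8 (undo): buf='xyztwo' undo_depth=2 redo_depth=1
After op 9 (type): buf='xyztwoqux' undo_depth=3 redo_depth=0
After op 10 (undo): buf='xyztwo' undo_depth=2 redo_depth=1

Answer: xyztwo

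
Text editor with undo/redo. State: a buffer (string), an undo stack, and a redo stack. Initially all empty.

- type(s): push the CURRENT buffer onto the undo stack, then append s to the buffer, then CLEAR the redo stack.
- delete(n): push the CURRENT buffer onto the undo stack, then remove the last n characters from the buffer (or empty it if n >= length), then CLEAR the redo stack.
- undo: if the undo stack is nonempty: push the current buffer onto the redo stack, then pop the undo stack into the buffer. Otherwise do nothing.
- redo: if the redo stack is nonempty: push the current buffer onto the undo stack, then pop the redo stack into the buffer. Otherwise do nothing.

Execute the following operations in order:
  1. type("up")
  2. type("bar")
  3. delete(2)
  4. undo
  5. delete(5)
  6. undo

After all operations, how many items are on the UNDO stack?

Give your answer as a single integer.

After op 1 (type): buf='up' undo_depth=1 redo_depth=0
After op 2 (type): buf='upbar' undo_depth=2 redo_depth=0
After op 3 (delete): buf='upb' undo_depth=3 redo_depth=0
After op 4 (undo): buf='upbar' undo_depth=2 redo_depth=1
After op 5 (delete): buf='(empty)' undo_depth=3 redo_depth=0
After op 6 (undo): buf='upbar' undo_depth=2 redo_depth=1

Answer: 2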